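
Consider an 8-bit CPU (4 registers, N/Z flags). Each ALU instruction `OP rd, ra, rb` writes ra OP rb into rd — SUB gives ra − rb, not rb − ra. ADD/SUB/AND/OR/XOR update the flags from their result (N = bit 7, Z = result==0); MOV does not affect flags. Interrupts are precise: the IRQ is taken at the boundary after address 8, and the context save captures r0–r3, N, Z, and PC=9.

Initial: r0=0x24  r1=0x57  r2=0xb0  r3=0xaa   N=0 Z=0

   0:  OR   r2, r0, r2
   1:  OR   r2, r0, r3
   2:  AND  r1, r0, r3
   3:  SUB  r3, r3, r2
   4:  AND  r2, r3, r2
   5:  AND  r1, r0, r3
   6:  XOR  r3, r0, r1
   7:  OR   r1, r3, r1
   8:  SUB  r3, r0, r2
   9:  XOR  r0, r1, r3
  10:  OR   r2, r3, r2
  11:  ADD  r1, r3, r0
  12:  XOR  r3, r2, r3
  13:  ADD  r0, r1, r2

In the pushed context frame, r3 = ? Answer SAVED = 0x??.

SAVED = 0x78

after  0: r0=0x24 r1=0x57 r2=0xb4 r3=0xaa  N=1 Z=0
after  1: r0=0x24 r1=0x57 r2=0xae r3=0xaa  N=1 Z=0
after  2: r0=0x24 r1=0x20 r2=0xae r3=0xaa  N=0 Z=0
after  3: r0=0x24 r1=0x20 r2=0xae r3=0xfc  N=1 Z=0
after  4: r0=0x24 r1=0x20 r2=0xac r3=0xfc  N=1 Z=0
after  5: r0=0x24 r1=0x24 r2=0xac r3=0xfc  N=0 Z=0
after  6: r0=0x24 r1=0x24 r2=0xac r3=0x00  N=0 Z=1
after  7: r0=0x24 r1=0x24 r2=0xac r3=0x00  N=0 Z=0
after  8: r0=0x24 r1=0x24 r2=0xac r3=0x78  N=0 Z=0
-- IRQ taken; context saved, return-PC = 9 --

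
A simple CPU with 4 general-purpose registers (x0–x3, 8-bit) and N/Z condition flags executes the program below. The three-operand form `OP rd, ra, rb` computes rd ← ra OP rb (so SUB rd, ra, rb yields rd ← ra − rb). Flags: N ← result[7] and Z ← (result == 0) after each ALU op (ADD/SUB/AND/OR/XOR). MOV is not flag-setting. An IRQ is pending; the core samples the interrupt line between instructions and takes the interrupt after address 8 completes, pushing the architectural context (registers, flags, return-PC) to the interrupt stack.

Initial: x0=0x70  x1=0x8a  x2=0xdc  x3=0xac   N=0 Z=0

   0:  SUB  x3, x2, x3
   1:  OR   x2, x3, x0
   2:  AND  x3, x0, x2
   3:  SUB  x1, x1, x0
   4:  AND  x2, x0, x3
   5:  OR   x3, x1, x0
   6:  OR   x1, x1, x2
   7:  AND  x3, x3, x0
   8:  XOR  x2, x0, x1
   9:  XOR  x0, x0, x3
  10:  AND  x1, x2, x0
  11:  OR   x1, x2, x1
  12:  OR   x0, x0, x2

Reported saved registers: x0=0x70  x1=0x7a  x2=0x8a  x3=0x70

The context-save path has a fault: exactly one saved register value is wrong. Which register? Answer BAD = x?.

BAD = x2

after  0: x0=0x70 x1=0x8a x2=0xdc x3=0x30  N=0 Z=0
after  1: x0=0x70 x1=0x8a x2=0x70 x3=0x30  N=0 Z=0
after  2: x0=0x70 x1=0x8a x2=0x70 x3=0x70  N=0 Z=0
after  3: x0=0x70 x1=0x1a x2=0x70 x3=0x70  N=0 Z=0
after  4: x0=0x70 x1=0x1a x2=0x70 x3=0x70  N=0 Z=0
after  5: x0=0x70 x1=0x1a x2=0x70 x3=0x7a  N=0 Z=0
after  6: x0=0x70 x1=0x7a x2=0x70 x3=0x7a  N=0 Z=0
after  7: x0=0x70 x1=0x7a x2=0x70 x3=0x70  N=0 Z=0
after  8: x0=0x70 x1=0x7a x2=0x0a x3=0x70  N=0 Z=0
-- IRQ taken; context saved, return-PC = 9 --
mismatch: x2: reported 0x8a vs actual 0x0a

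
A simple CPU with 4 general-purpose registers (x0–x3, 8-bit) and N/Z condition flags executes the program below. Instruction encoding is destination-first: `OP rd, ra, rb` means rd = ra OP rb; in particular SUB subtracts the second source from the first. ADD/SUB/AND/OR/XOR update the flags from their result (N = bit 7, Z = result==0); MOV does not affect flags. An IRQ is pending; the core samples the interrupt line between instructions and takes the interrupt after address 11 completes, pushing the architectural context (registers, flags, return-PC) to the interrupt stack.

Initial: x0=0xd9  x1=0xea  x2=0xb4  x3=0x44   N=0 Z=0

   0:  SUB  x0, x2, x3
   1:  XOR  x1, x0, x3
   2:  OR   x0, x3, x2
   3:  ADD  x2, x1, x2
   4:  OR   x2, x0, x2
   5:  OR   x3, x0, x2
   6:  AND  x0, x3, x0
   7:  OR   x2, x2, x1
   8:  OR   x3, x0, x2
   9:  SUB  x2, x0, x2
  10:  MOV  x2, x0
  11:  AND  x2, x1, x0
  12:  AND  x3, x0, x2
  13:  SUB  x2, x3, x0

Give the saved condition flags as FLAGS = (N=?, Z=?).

FLAGS = (N=0, Z=0)

after  0: x0=0x70 x1=0xea x2=0xb4 x3=0x44  N=0 Z=0
after  1: x0=0x70 x1=0x34 x2=0xb4 x3=0x44  N=0 Z=0
after  2: x0=0xf4 x1=0x34 x2=0xb4 x3=0x44  N=1 Z=0
after  3: x0=0xf4 x1=0x34 x2=0xe8 x3=0x44  N=1 Z=0
after  4: x0=0xf4 x1=0x34 x2=0xfc x3=0x44  N=1 Z=0
after  5: x0=0xf4 x1=0x34 x2=0xfc x3=0xfc  N=1 Z=0
after  6: x0=0xf4 x1=0x34 x2=0xfc x3=0xfc  N=1 Z=0
after  7: x0=0xf4 x1=0x34 x2=0xfc x3=0xfc  N=1 Z=0
after  8: x0=0xf4 x1=0x34 x2=0xfc x3=0xfc  N=1 Z=0
after  9: x0=0xf4 x1=0x34 x2=0xf8 x3=0xfc  N=1 Z=0
after 10: x0=0xf4 x1=0x34 x2=0xf4 x3=0xfc  N=1 Z=0
after 11: x0=0xf4 x1=0x34 x2=0x34 x3=0xfc  N=0 Z=0
-- IRQ taken; context saved, return-PC = 12 --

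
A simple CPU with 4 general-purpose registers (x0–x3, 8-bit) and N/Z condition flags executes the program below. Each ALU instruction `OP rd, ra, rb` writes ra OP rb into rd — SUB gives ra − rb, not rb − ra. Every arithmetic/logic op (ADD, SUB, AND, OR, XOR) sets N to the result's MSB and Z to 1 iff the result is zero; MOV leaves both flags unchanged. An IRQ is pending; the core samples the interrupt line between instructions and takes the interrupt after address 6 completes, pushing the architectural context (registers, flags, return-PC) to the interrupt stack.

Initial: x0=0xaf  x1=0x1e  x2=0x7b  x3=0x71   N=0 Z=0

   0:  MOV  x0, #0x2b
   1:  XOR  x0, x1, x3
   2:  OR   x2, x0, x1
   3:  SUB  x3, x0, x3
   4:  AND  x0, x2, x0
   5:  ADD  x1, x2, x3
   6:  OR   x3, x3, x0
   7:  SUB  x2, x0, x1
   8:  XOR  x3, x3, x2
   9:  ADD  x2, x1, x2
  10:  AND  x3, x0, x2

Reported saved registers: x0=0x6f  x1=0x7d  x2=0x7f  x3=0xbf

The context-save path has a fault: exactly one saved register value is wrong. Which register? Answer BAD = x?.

after  0: x0=0x2b x1=0x1e x2=0x7b x3=0x71  N=0 Z=0
after  1: x0=0x6f x1=0x1e x2=0x7b x3=0x71  N=0 Z=0
after  2: x0=0x6f x1=0x1e x2=0x7f x3=0x71  N=0 Z=0
after  3: x0=0x6f x1=0x1e x2=0x7f x3=0xfe  N=1 Z=0
after  4: x0=0x6f x1=0x1e x2=0x7f x3=0xfe  N=0 Z=0
after  5: x0=0x6f x1=0x7d x2=0x7f x3=0xfe  N=0 Z=0
after  6: x0=0x6f x1=0x7d x2=0x7f x3=0xff  N=1 Z=0
-- IRQ taken; context saved, return-PC = 7 --
mismatch: x3: reported 0xbf vs actual 0xff

BAD = x3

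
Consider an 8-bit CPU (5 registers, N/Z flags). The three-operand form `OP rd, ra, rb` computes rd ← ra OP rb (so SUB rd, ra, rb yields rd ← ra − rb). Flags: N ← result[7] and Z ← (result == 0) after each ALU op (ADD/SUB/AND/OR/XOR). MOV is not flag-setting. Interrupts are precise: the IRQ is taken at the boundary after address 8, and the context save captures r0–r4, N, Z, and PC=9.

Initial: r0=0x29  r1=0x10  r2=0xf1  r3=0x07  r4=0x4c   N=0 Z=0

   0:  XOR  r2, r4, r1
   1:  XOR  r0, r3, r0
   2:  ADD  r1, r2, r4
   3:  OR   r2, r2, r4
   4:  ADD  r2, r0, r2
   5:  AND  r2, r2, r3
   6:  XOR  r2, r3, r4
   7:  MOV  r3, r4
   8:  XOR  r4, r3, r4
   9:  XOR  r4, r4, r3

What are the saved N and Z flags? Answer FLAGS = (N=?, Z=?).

FLAGS = (N=0, Z=1)

after  0: r0=0x29 r1=0x10 r2=0x5c r3=0x07 r4=0x4c  N=0 Z=0
after  1: r0=0x2e r1=0x10 r2=0x5c r3=0x07 r4=0x4c  N=0 Z=0
after  2: r0=0x2e r1=0xa8 r2=0x5c r3=0x07 r4=0x4c  N=1 Z=0
after  3: r0=0x2e r1=0xa8 r2=0x5c r3=0x07 r4=0x4c  N=0 Z=0
after  4: r0=0x2e r1=0xa8 r2=0x8a r3=0x07 r4=0x4c  N=1 Z=0
after  5: r0=0x2e r1=0xa8 r2=0x02 r3=0x07 r4=0x4c  N=0 Z=0
after  6: r0=0x2e r1=0xa8 r2=0x4b r3=0x07 r4=0x4c  N=0 Z=0
after  7: r0=0x2e r1=0xa8 r2=0x4b r3=0x4c r4=0x4c  N=0 Z=0
after  8: r0=0x2e r1=0xa8 r2=0x4b r3=0x4c r4=0x00  N=0 Z=1
-- IRQ taken; context saved, return-PC = 9 --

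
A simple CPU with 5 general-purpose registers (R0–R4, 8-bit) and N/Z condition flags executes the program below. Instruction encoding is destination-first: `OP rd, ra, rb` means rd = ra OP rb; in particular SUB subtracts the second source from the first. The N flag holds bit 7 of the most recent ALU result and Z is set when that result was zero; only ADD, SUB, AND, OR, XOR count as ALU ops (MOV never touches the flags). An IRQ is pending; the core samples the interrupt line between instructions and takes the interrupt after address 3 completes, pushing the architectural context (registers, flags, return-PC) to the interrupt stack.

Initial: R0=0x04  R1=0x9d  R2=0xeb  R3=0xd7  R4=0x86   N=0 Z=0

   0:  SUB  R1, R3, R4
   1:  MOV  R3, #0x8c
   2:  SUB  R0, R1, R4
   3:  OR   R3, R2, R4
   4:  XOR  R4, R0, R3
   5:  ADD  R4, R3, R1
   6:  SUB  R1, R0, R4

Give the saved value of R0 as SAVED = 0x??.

after  0: R0=0x04 R1=0x51 R2=0xeb R3=0xd7 R4=0x86  N=0 Z=0
after  1: R0=0x04 R1=0x51 R2=0xeb R3=0x8c R4=0x86  N=0 Z=0
after  2: R0=0xcb R1=0x51 R2=0xeb R3=0x8c R4=0x86  N=1 Z=0
after  3: R0=0xcb R1=0x51 R2=0xeb R3=0xef R4=0x86  N=1 Z=0
-- IRQ taken; context saved, return-PC = 4 --

SAVED = 0xcb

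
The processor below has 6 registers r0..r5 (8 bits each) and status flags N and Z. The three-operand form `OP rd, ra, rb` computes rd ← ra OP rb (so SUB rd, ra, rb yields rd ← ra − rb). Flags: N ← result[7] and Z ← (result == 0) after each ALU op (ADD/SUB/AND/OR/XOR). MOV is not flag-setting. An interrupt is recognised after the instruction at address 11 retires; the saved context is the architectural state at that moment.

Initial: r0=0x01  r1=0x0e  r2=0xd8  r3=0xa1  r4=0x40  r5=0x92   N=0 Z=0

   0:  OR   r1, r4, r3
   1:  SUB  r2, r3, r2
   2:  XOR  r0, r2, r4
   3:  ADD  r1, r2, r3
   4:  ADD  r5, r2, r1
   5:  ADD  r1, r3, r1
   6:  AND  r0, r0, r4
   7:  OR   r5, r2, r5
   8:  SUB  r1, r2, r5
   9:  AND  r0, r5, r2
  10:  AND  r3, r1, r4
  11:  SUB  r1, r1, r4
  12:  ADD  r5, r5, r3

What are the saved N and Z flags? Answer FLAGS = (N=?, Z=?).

FLAGS = (N=1, Z=0)

after  0: r0=0x01 r1=0xe1 r2=0xd8 r3=0xa1 r4=0x40 r5=0x92  N=1 Z=0
after  1: r0=0x01 r1=0xe1 r2=0xc9 r3=0xa1 r4=0x40 r5=0x92  N=1 Z=0
after  2: r0=0x89 r1=0xe1 r2=0xc9 r3=0xa1 r4=0x40 r5=0x92  N=1 Z=0
after  3: r0=0x89 r1=0x6a r2=0xc9 r3=0xa1 r4=0x40 r5=0x92  N=0 Z=0
after  4: r0=0x89 r1=0x6a r2=0xc9 r3=0xa1 r4=0x40 r5=0x33  N=0 Z=0
after  5: r0=0x89 r1=0x0b r2=0xc9 r3=0xa1 r4=0x40 r5=0x33  N=0 Z=0
after  6: r0=0x00 r1=0x0b r2=0xc9 r3=0xa1 r4=0x40 r5=0x33  N=0 Z=1
after  7: r0=0x00 r1=0x0b r2=0xc9 r3=0xa1 r4=0x40 r5=0xfb  N=1 Z=0
after  8: r0=0x00 r1=0xce r2=0xc9 r3=0xa1 r4=0x40 r5=0xfb  N=1 Z=0
after  9: r0=0xc9 r1=0xce r2=0xc9 r3=0xa1 r4=0x40 r5=0xfb  N=1 Z=0
after 10: r0=0xc9 r1=0xce r2=0xc9 r3=0x40 r4=0x40 r5=0xfb  N=0 Z=0
after 11: r0=0xc9 r1=0x8e r2=0xc9 r3=0x40 r4=0x40 r5=0xfb  N=1 Z=0
-- IRQ taken; context saved, return-PC = 12 --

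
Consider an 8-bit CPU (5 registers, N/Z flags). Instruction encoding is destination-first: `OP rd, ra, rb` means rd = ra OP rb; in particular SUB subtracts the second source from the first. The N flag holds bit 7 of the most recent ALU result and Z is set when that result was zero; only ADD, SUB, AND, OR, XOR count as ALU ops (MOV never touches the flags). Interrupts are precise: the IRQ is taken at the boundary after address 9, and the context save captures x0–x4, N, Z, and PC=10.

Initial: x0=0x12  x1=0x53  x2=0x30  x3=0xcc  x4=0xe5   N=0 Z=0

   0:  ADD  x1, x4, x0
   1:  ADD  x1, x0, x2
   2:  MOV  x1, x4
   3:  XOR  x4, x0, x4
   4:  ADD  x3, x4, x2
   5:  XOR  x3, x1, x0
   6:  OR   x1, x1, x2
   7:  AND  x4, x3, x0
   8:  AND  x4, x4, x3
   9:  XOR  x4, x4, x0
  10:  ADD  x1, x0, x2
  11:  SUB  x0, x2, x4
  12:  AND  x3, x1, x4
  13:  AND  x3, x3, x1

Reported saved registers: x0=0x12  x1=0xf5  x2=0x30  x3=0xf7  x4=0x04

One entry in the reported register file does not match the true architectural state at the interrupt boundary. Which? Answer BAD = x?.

BAD = x4

after  0: x0=0x12 x1=0xf7 x2=0x30 x3=0xcc x4=0xe5  N=1 Z=0
after  1: x0=0x12 x1=0x42 x2=0x30 x3=0xcc x4=0xe5  N=0 Z=0
after  2: x0=0x12 x1=0xe5 x2=0x30 x3=0xcc x4=0xe5  N=0 Z=0
after  3: x0=0x12 x1=0xe5 x2=0x30 x3=0xcc x4=0xf7  N=1 Z=0
after  4: x0=0x12 x1=0xe5 x2=0x30 x3=0x27 x4=0xf7  N=0 Z=0
after  5: x0=0x12 x1=0xe5 x2=0x30 x3=0xf7 x4=0xf7  N=1 Z=0
after  6: x0=0x12 x1=0xf5 x2=0x30 x3=0xf7 x4=0xf7  N=1 Z=0
after  7: x0=0x12 x1=0xf5 x2=0x30 x3=0xf7 x4=0x12  N=0 Z=0
after  8: x0=0x12 x1=0xf5 x2=0x30 x3=0xf7 x4=0x12  N=0 Z=0
after  9: x0=0x12 x1=0xf5 x2=0x30 x3=0xf7 x4=0x00  N=0 Z=1
-- IRQ taken; context saved, return-PC = 10 --
mismatch: x4: reported 0x04 vs actual 0x00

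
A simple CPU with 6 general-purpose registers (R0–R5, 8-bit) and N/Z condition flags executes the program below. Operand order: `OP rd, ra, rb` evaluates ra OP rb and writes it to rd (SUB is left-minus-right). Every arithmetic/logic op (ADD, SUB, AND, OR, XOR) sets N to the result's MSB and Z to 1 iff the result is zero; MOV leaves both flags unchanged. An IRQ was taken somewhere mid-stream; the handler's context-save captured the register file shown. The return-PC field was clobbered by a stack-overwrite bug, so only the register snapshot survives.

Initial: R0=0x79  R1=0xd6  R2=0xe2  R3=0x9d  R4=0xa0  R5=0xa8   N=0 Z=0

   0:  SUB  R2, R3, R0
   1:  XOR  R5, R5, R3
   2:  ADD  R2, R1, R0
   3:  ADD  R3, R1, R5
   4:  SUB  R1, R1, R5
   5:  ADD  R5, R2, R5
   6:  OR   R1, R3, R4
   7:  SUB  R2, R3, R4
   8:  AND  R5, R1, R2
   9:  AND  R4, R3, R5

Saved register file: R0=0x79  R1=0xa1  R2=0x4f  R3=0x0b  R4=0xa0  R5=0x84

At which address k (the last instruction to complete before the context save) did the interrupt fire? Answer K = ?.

K = 5

after  0: R0=0x79 R1=0xd6 R2=0x24 R3=0x9d R4=0xa0 R5=0xa8  N=0 Z=0
after  1: R0=0x79 R1=0xd6 R2=0x24 R3=0x9d R4=0xa0 R5=0x35  N=0 Z=0
after  2: R0=0x79 R1=0xd6 R2=0x4f R3=0x9d R4=0xa0 R5=0x35  N=0 Z=0
after  3: R0=0x79 R1=0xd6 R2=0x4f R3=0x0b R4=0xa0 R5=0x35  N=0 Z=0
after  4: R0=0x79 R1=0xa1 R2=0x4f R3=0x0b R4=0xa0 R5=0x35  N=1 Z=0
after  5: R0=0x79 R1=0xa1 R2=0x4f R3=0x0b R4=0xa0 R5=0x84  N=1 Z=0
-- IRQ taken; context saved, return-PC = 6 --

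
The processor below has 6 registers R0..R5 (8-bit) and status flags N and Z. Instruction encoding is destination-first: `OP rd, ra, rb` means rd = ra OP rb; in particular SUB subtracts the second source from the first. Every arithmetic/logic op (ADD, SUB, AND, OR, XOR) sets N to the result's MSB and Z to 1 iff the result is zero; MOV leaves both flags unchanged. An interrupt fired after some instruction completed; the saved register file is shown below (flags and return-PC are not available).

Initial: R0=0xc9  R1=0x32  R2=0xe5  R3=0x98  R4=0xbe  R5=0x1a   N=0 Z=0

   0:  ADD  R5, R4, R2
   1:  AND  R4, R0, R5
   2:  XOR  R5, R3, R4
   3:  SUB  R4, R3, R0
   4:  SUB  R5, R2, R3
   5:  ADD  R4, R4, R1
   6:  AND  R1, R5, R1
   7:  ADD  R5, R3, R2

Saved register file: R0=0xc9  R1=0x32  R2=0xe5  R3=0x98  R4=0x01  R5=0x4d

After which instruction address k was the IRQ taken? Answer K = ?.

K = 5

after  0: R0=0xc9 R1=0x32 R2=0xe5 R3=0x98 R4=0xbe R5=0xa3  N=1 Z=0
after  1: R0=0xc9 R1=0x32 R2=0xe5 R3=0x98 R4=0x81 R5=0xa3  N=1 Z=0
after  2: R0=0xc9 R1=0x32 R2=0xe5 R3=0x98 R4=0x81 R5=0x19  N=0 Z=0
after  3: R0=0xc9 R1=0x32 R2=0xe5 R3=0x98 R4=0xcf R5=0x19  N=1 Z=0
after  4: R0=0xc9 R1=0x32 R2=0xe5 R3=0x98 R4=0xcf R5=0x4d  N=0 Z=0
after  5: R0=0xc9 R1=0x32 R2=0xe5 R3=0x98 R4=0x01 R5=0x4d  N=0 Z=0
-- IRQ taken; context saved, return-PC = 6 --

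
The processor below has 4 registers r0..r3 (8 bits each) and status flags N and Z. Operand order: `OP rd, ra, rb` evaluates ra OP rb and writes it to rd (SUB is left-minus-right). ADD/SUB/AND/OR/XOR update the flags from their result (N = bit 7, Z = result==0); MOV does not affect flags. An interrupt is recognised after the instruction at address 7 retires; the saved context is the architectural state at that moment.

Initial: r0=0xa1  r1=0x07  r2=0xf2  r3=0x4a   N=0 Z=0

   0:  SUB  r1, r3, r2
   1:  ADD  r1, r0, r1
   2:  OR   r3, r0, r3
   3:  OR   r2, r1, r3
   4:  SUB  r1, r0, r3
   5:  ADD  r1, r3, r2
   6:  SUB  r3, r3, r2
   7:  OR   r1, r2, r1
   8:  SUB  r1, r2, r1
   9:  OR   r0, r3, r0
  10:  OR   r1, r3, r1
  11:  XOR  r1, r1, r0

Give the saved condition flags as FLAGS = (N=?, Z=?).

FLAGS = (N=1, Z=0)

after  0: r0=0xa1 r1=0x58 r2=0xf2 r3=0x4a  N=0 Z=0
after  1: r0=0xa1 r1=0xf9 r2=0xf2 r3=0x4a  N=1 Z=0
after  2: r0=0xa1 r1=0xf9 r2=0xf2 r3=0xeb  N=1 Z=0
after  3: r0=0xa1 r1=0xf9 r2=0xfb r3=0xeb  N=1 Z=0
after  4: r0=0xa1 r1=0xb6 r2=0xfb r3=0xeb  N=1 Z=0
after  5: r0=0xa1 r1=0xe6 r2=0xfb r3=0xeb  N=1 Z=0
after  6: r0=0xa1 r1=0xe6 r2=0xfb r3=0xf0  N=1 Z=0
after  7: r0=0xa1 r1=0xff r2=0xfb r3=0xf0  N=1 Z=0
-- IRQ taken; context saved, return-PC = 8 --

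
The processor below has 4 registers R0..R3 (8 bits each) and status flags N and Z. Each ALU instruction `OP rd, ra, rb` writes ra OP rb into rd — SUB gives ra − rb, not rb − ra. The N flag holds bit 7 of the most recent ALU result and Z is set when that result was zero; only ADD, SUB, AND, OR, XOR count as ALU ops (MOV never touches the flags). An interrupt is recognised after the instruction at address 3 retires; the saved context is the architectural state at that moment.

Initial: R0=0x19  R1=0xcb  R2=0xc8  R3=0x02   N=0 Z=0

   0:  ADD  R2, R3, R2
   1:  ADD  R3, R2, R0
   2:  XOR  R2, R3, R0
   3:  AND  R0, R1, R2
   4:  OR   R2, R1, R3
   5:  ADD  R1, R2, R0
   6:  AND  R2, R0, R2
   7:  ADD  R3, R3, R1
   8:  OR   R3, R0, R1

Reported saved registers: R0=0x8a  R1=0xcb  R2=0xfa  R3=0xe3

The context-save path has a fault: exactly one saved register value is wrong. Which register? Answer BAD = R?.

BAD = R0

after  0: R0=0x19 R1=0xcb R2=0xca R3=0x02  N=1 Z=0
after  1: R0=0x19 R1=0xcb R2=0xca R3=0xe3  N=1 Z=0
after  2: R0=0x19 R1=0xcb R2=0xfa R3=0xe3  N=1 Z=0
after  3: R0=0xca R1=0xcb R2=0xfa R3=0xe3  N=1 Z=0
-- IRQ taken; context saved, return-PC = 4 --
mismatch: R0: reported 0x8a vs actual 0xca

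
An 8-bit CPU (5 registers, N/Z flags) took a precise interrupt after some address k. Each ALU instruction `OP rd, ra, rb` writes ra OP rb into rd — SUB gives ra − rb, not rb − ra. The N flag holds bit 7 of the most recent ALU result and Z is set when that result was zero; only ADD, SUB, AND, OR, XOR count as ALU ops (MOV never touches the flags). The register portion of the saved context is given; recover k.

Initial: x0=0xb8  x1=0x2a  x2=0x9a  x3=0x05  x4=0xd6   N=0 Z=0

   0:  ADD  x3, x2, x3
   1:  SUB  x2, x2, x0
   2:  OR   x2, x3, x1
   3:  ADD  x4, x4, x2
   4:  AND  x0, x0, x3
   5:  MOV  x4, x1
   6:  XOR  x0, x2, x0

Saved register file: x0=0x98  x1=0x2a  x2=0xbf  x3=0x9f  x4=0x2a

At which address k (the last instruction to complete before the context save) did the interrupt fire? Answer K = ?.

K = 5

after  0: x0=0xb8 x1=0x2a x2=0x9a x3=0x9f x4=0xd6  N=1 Z=0
after  1: x0=0xb8 x1=0x2a x2=0xe2 x3=0x9f x4=0xd6  N=1 Z=0
after  2: x0=0xb8 x1=0x2a x2=0xbf x3=0x9f x4=0xd6  N=1 Z=0
after  3: x0=0xb8 x1=0x2a x2=0xbf x3=0x9f x4=0x95  N=1 Z=0
after  4: x0=0x98 x1=0x2a x2=0xbf x3=0x9f x4=0x95  N=1 Z=0
after  5: x0=0x98 x1=0x2a x2=0xbf x3=0x9f x4=0x2a  N=1 Z=0
-- IRQ taken; context saved, return-PC = 6 --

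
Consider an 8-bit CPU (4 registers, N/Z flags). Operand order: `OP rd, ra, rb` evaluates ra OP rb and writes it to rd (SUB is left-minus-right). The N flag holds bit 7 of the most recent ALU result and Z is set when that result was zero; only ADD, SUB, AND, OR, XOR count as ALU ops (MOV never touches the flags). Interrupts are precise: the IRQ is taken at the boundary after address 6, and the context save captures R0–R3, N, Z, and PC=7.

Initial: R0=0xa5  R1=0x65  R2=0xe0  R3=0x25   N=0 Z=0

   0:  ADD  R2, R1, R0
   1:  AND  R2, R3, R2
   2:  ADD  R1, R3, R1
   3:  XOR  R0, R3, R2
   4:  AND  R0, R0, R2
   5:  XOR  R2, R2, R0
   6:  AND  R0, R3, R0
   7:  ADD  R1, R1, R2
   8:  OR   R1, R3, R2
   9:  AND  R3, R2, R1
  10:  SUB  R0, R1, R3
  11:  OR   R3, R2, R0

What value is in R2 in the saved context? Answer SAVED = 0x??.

SAVED = 0x00

after  0: R0=0xa5 R1=0x65 R2=0x0a R3=0x25  N=0 Z=0
after  1: R0=0xa5 R1=0x65 R2=0x00 R3=0x25  N=0 Z=1
after  2: R0=0xa5 R1=0x8a R2=0x00 R3=0x25  N=1 Z=0
after  3: R0=0x25 R1=0x8a R2=0x00 R3=0x25  N=0 Z=0
after  4: R0=0x00 R1=0x8a R2=0x00 R3=0x25  N=0 Z=1
after  5: R0=0x00 R1=0x8a R2=0x00 R3=0x25  N=0 Z=1
after  6: R0=0x00 R1=0x8a R2=0x00 R3=0x25  N=0 Z=1
-- IRQ taken; context saved, return-PC = 7 --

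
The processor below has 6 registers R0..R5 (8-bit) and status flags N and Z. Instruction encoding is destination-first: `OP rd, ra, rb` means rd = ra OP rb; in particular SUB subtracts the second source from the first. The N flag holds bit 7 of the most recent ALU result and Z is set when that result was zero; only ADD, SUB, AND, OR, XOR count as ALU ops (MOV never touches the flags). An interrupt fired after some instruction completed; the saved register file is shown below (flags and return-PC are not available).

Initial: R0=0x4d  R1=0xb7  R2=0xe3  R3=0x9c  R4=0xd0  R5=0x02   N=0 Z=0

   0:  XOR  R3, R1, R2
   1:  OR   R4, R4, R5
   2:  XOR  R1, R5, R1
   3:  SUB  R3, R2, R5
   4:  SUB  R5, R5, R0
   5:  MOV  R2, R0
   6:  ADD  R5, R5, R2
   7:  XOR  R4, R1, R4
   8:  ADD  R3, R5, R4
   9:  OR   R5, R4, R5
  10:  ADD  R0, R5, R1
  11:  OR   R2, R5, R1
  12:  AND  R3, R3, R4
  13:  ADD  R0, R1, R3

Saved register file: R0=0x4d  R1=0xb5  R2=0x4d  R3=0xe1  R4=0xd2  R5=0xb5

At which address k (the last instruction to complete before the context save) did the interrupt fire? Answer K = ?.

after  0: R0=0x4d R1=0xb7 R2=0xe3 R3=0x54 R4=0xd0 R5=0x02  N=0 Z=0
after  1: R0=0x4d R1=0xb7 R2=0xe3 R3=0x54 R4=0xd2 R5=0x02  N=1 Z=0
after  2: R0=0x4d R1=0xb5 R2=0xe3 R3=0x54 R4=0xd2 R5=0x02  N=1 Z=0
after  3: R0=0x4d R1=0xb5 R2=0xe3 R3=0xe1 R4=0xd2 R5=0x02  N=1 Z=0
after  4: R0=0x4d R1=0xb5 R2=0xe3 R3=0xe1 R4=0xd2 R5=0xb5  N=1 Z=0
after  5: R0=0x4d R1=0xb5 R2=0x4d R3=0xe1 R4=0xd2 R5=0xb5  N=1 Z=0
-- IRQ taken; context saved, return-PC = 6 --

K = 5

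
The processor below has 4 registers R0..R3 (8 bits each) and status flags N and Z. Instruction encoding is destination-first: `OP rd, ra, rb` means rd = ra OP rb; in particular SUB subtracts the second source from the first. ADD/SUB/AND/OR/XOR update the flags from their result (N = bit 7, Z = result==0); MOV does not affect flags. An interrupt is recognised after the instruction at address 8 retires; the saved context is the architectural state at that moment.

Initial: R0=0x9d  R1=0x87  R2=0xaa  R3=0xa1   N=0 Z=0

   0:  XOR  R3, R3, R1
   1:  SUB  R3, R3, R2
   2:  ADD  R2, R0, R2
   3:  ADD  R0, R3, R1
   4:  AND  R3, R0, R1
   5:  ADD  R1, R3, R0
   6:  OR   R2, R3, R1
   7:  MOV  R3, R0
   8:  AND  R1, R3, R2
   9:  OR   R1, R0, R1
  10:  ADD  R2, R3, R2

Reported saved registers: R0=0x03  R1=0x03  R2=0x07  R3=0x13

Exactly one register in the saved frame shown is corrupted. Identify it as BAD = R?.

after  0: R0=0x9d R1=0x87 R2=0xaa R3=0x26  N=0 Z=0
after  1: R0=0x9d R1=0x87 R2=0xaa R3=0x7c  N=0 Z=0
after  2: R0=0x9d R1=0x87 R2=0x47 R3=0x7c  N=0 Z=0
after  3: R0=0x03 R1=0x87 R2=0x47 R3=0x7c  N=0 Z=0
after  4: R0=0x03 R1=0x87 R2=0x47 R3=0x03  N=0 Z=0
after  5: R0=0x03 R1=0x06 R2=0x47 R3=0x03  N=0 Z=0
after  6: R0=0x03 R1=0x06 R2=0x07 R3=0x03  N=0 Z=0
after  7: R0=0x03 R1=0x06 R2=0x07 R3=0x03  N=0 Z=0
after  8: R0=0x03 R1=0x03 R2=0x07 R3=0x03  N=0 Z=0
-- IRQ taken; context saved, return-PC = 9 --
mismatch: R3: reported 0x13 vs actual 0x03

BAD = R3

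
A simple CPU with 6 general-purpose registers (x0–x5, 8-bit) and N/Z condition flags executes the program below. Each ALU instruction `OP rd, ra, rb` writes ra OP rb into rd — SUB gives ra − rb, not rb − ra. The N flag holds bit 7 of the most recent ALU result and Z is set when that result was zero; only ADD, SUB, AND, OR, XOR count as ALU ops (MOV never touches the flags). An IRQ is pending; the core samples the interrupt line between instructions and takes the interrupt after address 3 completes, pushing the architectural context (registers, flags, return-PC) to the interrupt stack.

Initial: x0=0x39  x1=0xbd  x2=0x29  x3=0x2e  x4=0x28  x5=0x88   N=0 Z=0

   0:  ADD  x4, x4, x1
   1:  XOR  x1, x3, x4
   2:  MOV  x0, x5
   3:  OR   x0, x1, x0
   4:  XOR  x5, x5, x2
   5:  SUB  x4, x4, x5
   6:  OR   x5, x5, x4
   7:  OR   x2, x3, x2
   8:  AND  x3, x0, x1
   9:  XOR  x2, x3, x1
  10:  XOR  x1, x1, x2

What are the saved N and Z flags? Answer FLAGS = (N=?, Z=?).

FLAGS = (N=1, Z=0)

after  0: x0=0x39 x1=0xbd x2=0x29 x3=0x2e x4=0xe5 x5=0x88  N=1 Z=0
after  1: x0=0x39 x1=0xcb x2=0x29 x3=0x2e x4=0xe5 x5=0x88  N=1 Z=0
after  2: x0=0x88 x1=0xcb x2=0x29 x3=0x2e x4=0xe5 x5=0x88  N=1 Z=0
after  3: x0=0xcb x1=0xcb x2=0x29 x3=0x2e x4=0xe5 x5=0x88  N=1 Z=0
-- IRQ taken; context saved, return-PC = 4 --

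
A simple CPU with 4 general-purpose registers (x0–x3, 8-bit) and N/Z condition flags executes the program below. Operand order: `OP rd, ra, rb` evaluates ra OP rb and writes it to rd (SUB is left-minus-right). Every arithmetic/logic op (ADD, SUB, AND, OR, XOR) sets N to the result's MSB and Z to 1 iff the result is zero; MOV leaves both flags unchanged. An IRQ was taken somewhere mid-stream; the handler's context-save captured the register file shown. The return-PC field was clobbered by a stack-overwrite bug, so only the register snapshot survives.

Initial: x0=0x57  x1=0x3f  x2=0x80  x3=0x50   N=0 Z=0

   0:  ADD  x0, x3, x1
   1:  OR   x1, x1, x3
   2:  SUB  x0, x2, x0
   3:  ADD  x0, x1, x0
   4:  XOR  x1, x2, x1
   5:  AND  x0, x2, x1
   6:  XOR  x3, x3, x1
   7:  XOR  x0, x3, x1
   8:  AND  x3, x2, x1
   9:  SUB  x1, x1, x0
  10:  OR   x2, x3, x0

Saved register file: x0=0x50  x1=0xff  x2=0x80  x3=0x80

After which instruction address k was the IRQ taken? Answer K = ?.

K = 8

after  0: x0=0x8f x1=0x3f x2=0x80 x3=0x50  N=1 Z=0
after  1: x0=0x8f x1=0x7f x2=0x80 x3=0x50  N=0 Z=0
after  2: x0=0xf1 x1=0x7f x2=0x80 x3=0x50  N=1 Z=0
after  3: x0=0x70 x1=0x7f x2=0x80 x3=0x50  N=0 Z=0
after  4: x0=0x70 x1=0xff x2=0x80 x3=0x50  N=1 Z=0
after  5: x0=0x80 x1=0xff x2=0x80 x3=0x50  N=1 Z=0
after  6: x0=0x80 x1=0xff x2=0x80 x3=0xaf  N=1 Z=0
after  7: x0=0x50 x1=0xff x2=0x80 x3=0xaf  N=0 Z=0
after  8: x0=0x50 x1=0xff x2=0x80 x3=0x80  N=1 Z=0
-- IRQ taken; context saved, return-PC = 9 --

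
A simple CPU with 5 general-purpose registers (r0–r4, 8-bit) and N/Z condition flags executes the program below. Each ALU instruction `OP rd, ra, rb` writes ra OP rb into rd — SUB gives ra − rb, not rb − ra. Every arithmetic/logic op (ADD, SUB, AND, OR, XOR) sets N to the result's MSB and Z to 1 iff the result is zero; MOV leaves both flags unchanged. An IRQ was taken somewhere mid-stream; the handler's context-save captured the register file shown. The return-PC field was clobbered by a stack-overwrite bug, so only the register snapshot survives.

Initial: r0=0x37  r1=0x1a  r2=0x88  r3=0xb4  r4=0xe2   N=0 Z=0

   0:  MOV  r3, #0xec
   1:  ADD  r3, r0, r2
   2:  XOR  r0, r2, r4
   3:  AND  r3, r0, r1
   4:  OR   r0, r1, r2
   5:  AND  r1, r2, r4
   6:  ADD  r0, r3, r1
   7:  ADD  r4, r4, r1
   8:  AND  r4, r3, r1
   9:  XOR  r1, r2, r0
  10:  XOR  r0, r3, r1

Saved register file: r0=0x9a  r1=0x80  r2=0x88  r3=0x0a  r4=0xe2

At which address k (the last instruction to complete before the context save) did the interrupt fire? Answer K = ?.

K = 5

after  0: r0=0x37 r1=0x1a r2=0x88 r3=0xec r4=0xe2  N=0 Z=0
after  1: r0=0x37 r1=0x1a r2=0x88 r3=0xbf r4=0xe2  N=1 Z=0
after  2: r0=0x6a r1=0x1a r2=0x88 r3=0xbf r4=0xe2  N=0 Z=0
after  3: r0=0x6a r1=0x1a r2=0x88 r3=0x0a r4=0xe2  N=0 Z=0
after  4: r0=0x9a r1=0x1a r2=0x88 r3=0x0a r4=0xe2  N=1 Z=0
after  5: r0=0x9a r1=0x80 r2=0x88 r3=0x0a r4=0xe2  N=1 Z=0
-- IRQ taken; context saved, return-PC = 6 --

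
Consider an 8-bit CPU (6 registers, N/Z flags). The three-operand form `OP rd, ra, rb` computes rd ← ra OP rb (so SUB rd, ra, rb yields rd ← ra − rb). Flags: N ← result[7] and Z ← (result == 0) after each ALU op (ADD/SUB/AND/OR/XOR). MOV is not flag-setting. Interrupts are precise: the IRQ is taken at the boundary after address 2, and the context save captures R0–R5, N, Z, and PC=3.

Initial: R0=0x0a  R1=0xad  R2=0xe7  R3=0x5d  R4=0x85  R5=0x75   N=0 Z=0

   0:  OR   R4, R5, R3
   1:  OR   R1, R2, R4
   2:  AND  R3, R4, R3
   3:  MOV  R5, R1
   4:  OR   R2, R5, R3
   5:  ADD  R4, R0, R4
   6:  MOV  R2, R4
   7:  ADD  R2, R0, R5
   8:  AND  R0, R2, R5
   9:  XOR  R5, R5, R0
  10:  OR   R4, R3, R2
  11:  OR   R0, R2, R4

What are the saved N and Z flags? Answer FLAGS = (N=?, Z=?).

after  0: R0=0x0a R1=0xad R2=0xe7 R3=0x5d R4=0x7d R5=0x75  N=0 Z=0
after  1: R0=0x0a R1=0xff R2=0xe7 R3=0x5d R4=0x7d R5=0x75  N=1 Z=0
after  2: R0=0x0a R1=0xff R2=0xe7 R3=0x5d R4=0x7d R5=0x75  N=0 Z=0
-- IRQ taken; context saved, return-PC = 3 --

FLAGS = (N=0, Z=0)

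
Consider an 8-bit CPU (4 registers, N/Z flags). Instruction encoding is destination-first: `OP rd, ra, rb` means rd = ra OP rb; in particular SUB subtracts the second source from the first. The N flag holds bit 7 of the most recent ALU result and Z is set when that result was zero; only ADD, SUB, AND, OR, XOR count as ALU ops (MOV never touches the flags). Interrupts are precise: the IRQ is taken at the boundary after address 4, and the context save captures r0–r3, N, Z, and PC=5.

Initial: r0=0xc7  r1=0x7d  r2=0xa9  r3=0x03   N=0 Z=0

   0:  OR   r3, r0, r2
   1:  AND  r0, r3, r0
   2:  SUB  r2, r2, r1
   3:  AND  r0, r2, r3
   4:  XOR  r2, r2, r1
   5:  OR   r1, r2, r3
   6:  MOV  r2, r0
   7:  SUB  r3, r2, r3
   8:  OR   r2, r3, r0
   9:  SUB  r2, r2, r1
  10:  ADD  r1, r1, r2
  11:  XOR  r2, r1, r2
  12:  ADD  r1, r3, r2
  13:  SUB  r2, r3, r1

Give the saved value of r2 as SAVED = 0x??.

SAVED = 0x51

after  0: r0=0xc7 r1=0x7d r2=0xa9 r3=0xef  N=1 Z=0
after  1: r0=0xc7 r1=0x7d r2=0xa9 r3=0xef  N=1 Z=0
after  2: r0=0xc7 r1=0x7d r2=0x2c r3=0xef  N=0 Z=0
after  3: r0=0x2c r1=0x7d r2=0x2c r3=0xef  N=0 Z=0
after  4: r0=0x2c r1=0x7d r2=0x51 r3=0xef  N=0 Z=0
-- IRQ taken; context saved, return-PC = 5 --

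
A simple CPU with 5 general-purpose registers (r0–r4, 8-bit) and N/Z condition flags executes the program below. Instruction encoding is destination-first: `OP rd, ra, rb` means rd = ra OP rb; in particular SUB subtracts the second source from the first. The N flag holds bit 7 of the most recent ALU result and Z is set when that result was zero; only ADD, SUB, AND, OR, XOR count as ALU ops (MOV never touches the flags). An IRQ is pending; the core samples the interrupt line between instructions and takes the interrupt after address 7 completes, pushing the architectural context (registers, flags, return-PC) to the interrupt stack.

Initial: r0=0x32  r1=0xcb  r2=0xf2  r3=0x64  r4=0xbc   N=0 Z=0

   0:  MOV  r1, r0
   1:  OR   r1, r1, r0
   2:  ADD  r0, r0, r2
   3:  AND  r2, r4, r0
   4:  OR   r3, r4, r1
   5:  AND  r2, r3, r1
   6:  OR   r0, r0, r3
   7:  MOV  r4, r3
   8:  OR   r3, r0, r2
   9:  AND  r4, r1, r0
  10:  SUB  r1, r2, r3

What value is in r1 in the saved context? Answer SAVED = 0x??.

after  0: r0=0x32 r1=0x32 r2=0xf2 r3=0x64 r4=0xbc  N=0 Z=0
after  1: r0=0x32 r1=0x32 r2=0xf2 r3=0x64 r4=0xbc  N=0 Z=0
after  2: r0=0x24 r1=0x32 r2=0xf2 r3=0x64 r4=0xbc  N=0 Z=0
after  3: r0=0x24 r1=0x32 r2=0x24 r3=0x64 r4=0xbc  N=0 Z=0
after  4: r0=0x24 r1=0x32 r2=0x24 r3=0xbe r4=0xbc  N=1 Z=0
after  5: r0=0x24 r1=0x32 r2=0x32 r3=0xbe r4=0xbc  N=0 Z=0
after  6: r0=0xbe r1=0x32 r2=0x32 r3=0xbe r4=0xbc  N=1 Z=0
after  7: r0=0xbe r1=0x32 r2=0x32 r3=0xbe r4=0xbe  N=1 Z=0
-- IRQ taken; context saved, return-PC = 8 --

SAVED = 0x32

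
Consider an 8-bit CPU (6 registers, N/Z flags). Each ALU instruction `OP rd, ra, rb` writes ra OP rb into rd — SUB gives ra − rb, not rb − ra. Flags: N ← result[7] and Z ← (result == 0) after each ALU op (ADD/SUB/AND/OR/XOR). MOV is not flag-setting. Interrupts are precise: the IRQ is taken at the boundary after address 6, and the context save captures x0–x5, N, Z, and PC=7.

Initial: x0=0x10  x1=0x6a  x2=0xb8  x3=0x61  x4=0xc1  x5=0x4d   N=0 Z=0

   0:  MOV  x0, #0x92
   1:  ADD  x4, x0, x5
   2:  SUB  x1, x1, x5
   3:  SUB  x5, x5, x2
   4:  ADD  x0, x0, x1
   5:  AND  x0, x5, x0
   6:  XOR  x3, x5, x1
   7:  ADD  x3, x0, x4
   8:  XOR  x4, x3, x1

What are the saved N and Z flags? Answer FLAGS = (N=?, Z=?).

after  0: x0=0x92 x1=0x6a x2=0xb8 x3=0x61 x4=0xc1 x5=0x4d  N=0 Z=0
after  1: x0=0x92 x1=0x6a x2=0xb8 x3=0x61 x4=0xdf x5=0x4d  N=1 Z=0
after  2: x0=0x92 x1=0x1d x2=0xb8 x3=0x61 x4=0xdf x5=0x4d  N=0 Z=0
after  3: x0=0x92 x1=0x1d x2=0xb8 x3=0x61 x4=0xdf x5=0x95  N=1 Z=0
after  4: x0=0xaf x1=0x1d x2=0xb8 x3=0x61 x4=0xdf x5=0x95  N=1 Z=0
after  5: x0=0x85 x1=0x1d x2=0xb8 x3=0x61 x4=0xdf x5=0x95  N=1 Z=0
after  6: x0=0x85 x1=0x1d x2=0xb8 x3=0x88 x4=0xdf x5=0x95  N=1 Z=0
-- IRQ taken; context saved, return-PC = 7 --

FLAGS = (N=1, Z=0)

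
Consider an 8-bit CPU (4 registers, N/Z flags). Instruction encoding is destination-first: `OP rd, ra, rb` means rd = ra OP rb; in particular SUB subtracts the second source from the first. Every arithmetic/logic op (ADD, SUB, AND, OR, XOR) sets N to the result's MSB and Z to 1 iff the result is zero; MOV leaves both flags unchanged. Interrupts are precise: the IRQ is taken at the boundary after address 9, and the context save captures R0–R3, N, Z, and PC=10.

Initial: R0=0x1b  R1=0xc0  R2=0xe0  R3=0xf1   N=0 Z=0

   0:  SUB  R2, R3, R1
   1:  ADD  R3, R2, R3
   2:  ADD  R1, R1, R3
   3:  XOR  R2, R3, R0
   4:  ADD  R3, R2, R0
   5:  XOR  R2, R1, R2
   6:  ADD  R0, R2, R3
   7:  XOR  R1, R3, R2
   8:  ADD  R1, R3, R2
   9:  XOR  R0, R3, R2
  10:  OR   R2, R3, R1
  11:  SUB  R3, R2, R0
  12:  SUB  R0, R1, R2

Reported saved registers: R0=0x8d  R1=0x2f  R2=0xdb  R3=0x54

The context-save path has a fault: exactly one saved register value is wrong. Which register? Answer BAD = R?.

after  0: R0=0x1b R1=0xc0 R2=0x31 R3=0xf1  N=0 Z=0
after  1: R0=0x1b R1=0xc0 R2=0x31 R3=0x22  N=0 Z=0
after  2: R0=0x1b R1=0xe2 R2=0x31 R3=0x22  N=1 Z=0
after  3: R0=0x1b R1=0xe2 R2=0x39 R3=0x22  N=0 Z=0
after  4: R0=0x1b R1=0xe2 R2=0x39 R3=0x54  N=0 Z=0
after  5: R0=0x1b R1=0xe2 R2=0xdb R3=0x54  N=1 Z=0
after  6: R0=0x2f R1=0xe2 R2=0xdb R3=0x54  N=0 Z=0
after  7: R0=0x2f R1=0x8f R2=0xdb R3=0x54  N=1 Z=0
after  8: R0=0x2f R1=0x2f R2=0xdb R3=0x54  N=0 Z=0
after  9: R0=0x8f R1=0x2f R2=0xdb R3=0x54  N=1 Z=0
-- IRQ taken; context saved, return-PC = 10 --
mismatch: R0: reported 0x8d vs actual 0x8f

BAD = R0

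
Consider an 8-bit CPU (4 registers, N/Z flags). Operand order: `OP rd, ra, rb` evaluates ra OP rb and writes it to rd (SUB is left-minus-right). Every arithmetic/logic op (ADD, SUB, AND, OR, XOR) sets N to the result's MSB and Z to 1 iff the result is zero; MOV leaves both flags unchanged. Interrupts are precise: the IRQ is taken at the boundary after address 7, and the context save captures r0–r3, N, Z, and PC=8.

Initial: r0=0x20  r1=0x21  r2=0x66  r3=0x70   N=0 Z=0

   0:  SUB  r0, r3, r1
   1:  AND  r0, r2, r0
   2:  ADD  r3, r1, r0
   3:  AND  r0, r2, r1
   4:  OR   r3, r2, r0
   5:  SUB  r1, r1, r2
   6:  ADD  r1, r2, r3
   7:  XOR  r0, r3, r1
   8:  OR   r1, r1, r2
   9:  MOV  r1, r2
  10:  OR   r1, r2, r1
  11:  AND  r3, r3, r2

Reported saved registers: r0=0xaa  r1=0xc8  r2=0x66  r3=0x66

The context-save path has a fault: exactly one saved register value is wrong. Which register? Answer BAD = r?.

BAD = r1

after  0: r0=0x4f r1=0x21 r2=0x66 r3=0x70  N=0 Z=0
after  1: r0=0x46 r1=0x21 r2=0x66 r3=0x70  N=0 Z=0
after  2: r0=0x46 r1=0x21 r2=0x66 r3=0x67  N=0 Z=0
after  3: r0=0x20 r1=0x21 r2=0x66 r3=0x67  N=0 Z=0
after  4: r0=0x20 r1=0x21 r2=0x66 r3=0x66  N=0 Z=0
after  5: r0=0x20 r1=0xbb r2=0x66 r3=0x66  N=1 Z=0
after  6: r0=0x20 r1=0xcc r2=0x66 r3=0x66  N=1 Z=0
after  7: r0=0xaa r1=0xcc r2=0x66 r3=0x66  N=1 Z=0
-- IRQ taken; context saved, return-PC = 8 --
mismatch: r1: reported 0xc8 vs actual 0xcc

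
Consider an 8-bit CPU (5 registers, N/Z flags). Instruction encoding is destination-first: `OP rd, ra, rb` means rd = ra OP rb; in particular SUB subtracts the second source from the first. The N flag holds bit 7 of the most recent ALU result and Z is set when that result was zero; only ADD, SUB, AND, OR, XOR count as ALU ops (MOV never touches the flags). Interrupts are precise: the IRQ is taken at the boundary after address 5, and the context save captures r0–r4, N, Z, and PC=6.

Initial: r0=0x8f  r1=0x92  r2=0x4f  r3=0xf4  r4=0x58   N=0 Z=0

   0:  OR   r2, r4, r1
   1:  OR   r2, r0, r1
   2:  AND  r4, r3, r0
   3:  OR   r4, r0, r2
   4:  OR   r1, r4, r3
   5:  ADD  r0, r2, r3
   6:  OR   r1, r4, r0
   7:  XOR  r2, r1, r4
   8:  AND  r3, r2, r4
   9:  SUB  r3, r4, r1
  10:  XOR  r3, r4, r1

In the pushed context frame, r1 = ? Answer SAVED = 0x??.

SAVED = 0xff

after  0: r0=0x8f r1=0x92 r2=0xda r3=0xf4 r4=0x58  N=1 Z=0
after  1: r0=0x8f r1=0x92 r2=0x9f r3=0xf4 r4=0x58  N=1 Z=0
after  2: r0=0x8f r1=0x92 r2=0x9f r3=0xf4 r4=0x84  N=1 Z=0
after  3: r0=0x8f r1=0x92 r2=0x9f r3=0xf4 r4=0x9f  N=1 Z=0
after  4: r0=0x8f r1=0xff r2=0x9f r3=0xf4 r4=0x9f  N=1 Z=0
after  5: r0=0x93 r1=0xff r2=0x9f r3=0xf4 r4=0x9f  N=1 Z=0
-- IRQ taken; context saved, return-PC = 6 --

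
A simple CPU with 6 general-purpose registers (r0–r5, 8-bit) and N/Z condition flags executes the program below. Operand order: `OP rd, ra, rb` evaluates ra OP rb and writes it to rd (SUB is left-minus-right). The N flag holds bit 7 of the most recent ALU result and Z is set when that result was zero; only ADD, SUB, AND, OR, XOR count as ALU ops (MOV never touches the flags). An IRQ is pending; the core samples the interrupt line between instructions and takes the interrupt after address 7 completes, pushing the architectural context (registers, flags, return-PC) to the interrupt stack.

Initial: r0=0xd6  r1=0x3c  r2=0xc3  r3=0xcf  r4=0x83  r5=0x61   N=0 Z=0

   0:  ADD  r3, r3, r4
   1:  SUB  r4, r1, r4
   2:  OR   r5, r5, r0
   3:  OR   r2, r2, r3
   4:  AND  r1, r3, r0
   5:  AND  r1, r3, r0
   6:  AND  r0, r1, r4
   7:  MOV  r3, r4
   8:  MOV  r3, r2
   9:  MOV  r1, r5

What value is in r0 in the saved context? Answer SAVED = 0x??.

SAVED = 0x10

after  0: r0=0xd6 r1=0x3c r2=0xc3 r3=0x52 r4=0x83 r5=0x61  N=0 Z=0
after  1: r0=0xd6 r1=0x3c r2=0xc3 r3=0x52 r4=0xb9 r5=0x61  N=1 Z=0
after  2: r0=0xd6 r1=0x3c r2=0xc3 r3=0x52 r4=0xb9 r5=0xf7  N=1 Z=0
after  3: r0=0xd6 r1=0x3c r2=0xd3 r3=0x52 r4=0xb9 r5=0xf7  N=1 Z=0
after  4: r0=0xd6 r1=0x52 r2=0xd3 r3=0x52 r4=0xb9 r5=0xf7  N=0 Z=0
after  5: r0=0xd6 r1=0x52 r2=0xd3 r3=0x52 r4=0xb9 r5=0xf7  N=0 Z=0
after  6: r0=0x10 r1=0x52 r2=0xd3 r3=0x52 r4=0xb9 r5=0xf7  N=0 Z=0
after  7: r0=0x10 r1=0x52 r2=0xd3 r3=0xb9 r4=0xb9 r5=0xf7  N=0 Z=0
-- IRQ taken; context saved, return-PC = 8 --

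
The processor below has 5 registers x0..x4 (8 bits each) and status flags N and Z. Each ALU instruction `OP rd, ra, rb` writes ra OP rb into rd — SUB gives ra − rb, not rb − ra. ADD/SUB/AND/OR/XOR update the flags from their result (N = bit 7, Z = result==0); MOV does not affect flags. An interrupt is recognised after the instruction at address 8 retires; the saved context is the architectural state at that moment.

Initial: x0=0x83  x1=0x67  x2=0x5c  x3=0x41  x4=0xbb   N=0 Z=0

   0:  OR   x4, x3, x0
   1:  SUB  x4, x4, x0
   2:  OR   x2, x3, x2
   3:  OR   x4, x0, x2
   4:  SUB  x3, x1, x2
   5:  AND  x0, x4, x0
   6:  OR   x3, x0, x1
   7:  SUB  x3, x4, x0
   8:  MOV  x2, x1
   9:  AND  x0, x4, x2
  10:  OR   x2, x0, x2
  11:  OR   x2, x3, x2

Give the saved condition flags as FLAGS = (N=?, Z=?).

after  0: x0=0x83 x1=0x67 x2=0x5c x3=0x41 x4=0xc3  N=1 Z=0
after  1: x0=0x83 x1=0x67 x2=0x5c x3=0x41 x4=0x40  N=0 Z=0
after  2: x0=0x83 x1=0x67 x2=0x5d x3=0x41 x4=0x40  N=0 Z=0
after  3: x0=0x83 x1=0x67 x2=0x5d x3=0x41 x4=0xdf  N=1 Z=0
after  4: x0=0x83 x1=0x67 x2=0x5d x3=0x0a x4=0xdf  N=0 Z=0
after  5: x0=0x83 x1=0x67 x2=0x5d x3=0x0a x4=0xdf  N=1 Z=0
after  6: x0=0x83 x1=0x67 x2=0x5d x3=0xe7 x4=0xdf  N=1 Z=0
after  7: x0=0x83 x1=0x67 x2=0x5d x3=0x5c x4=0xdf  N=0 Z=0
after  8: x0=0x83 x1=0x67 x2=0x67 x3=0x5c x4=0xdf  N=0 Z=0
-- IRQ taken; context saved, return-PC = 9 --

FLAGS = (N=0, Z=0)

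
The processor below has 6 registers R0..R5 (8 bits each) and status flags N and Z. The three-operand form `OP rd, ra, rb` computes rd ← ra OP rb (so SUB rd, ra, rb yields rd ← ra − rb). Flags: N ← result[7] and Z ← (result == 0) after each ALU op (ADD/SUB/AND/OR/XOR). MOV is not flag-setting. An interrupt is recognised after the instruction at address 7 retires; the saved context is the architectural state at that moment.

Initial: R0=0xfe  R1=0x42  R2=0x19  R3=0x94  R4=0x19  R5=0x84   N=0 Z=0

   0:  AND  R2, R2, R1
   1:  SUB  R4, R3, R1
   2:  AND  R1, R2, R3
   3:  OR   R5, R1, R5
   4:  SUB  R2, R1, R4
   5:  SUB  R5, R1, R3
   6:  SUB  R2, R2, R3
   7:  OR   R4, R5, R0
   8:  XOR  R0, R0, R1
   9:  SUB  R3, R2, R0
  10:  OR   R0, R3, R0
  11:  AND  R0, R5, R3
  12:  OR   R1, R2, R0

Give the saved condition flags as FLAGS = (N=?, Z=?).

after  0: R0=0xfe R1=0x42 R2=0x00 R3=0x94 R4=0x19 R5=0x84  N=0 Z=1
after  1: R0=0xfe R1=0x42 R2=0x00 R3=0x94 R4=0x52 R5=0x84  N=0 Z=0
after  2: R0=0xfe R1=0x00 R2=0x00 R3=0x94 R4=0x52 R5=0x84  N=0 Z=1
after  3: R0=0xfe R1=0x00 R2=0x00 R3=0x94 R4=0x52 R5=0x84  N=1 Z=0
after  4: R0=0xfe R1=0x00 R2=0xae R3=0x94 R4=0x52 R5=0x84  N=1 Z=0
after  5: R0=0xfe R1=0x00 R2=0xae R3=0x94 R4=0x52 R5=0x6c  N=0 Z=0
after  6: R0=0xfe R1=0x00 R2=0x1a R3=0x94 R4=0x52 R5=0x6c  N=0 Z=0
after  7: R0=0xfe R1=0x00 R2=0x1a R3=0x94 R4=0xfe R5=0x6c  N=1 Z=0
-- IRQ taken; context saved, return-PC = 8 --

FLAGS = (N=1, Z=0)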